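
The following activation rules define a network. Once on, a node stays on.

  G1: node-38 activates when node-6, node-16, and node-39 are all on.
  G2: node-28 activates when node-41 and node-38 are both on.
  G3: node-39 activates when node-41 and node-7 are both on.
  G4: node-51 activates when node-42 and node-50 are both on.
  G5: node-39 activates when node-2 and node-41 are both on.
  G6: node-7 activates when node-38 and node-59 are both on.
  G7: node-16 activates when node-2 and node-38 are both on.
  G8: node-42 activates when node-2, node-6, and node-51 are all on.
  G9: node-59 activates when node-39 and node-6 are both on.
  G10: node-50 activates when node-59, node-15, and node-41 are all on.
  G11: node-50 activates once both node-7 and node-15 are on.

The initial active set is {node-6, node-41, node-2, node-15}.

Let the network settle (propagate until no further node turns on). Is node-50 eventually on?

G5: node-2 and node-41 on → node-39 on.
G9: node-39 and node-6 on → node-59 on.
node-59, node-15, and node-41 are on, so node-50 activates (G10).

Yes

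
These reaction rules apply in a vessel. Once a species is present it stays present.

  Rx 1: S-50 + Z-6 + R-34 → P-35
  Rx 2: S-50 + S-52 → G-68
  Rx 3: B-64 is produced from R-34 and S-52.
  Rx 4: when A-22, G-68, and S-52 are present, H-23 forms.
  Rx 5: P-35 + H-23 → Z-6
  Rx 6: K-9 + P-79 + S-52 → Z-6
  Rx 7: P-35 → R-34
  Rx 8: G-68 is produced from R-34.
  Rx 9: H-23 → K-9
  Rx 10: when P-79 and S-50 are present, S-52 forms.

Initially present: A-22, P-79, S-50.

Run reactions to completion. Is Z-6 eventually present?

P-79 and S-50 present → S-52 forms (Rx 10).
S-50 and S-52 present → G-68 forms (Rx 2).
A-22, G-68, and S-52 present → H-23 forms (Rx 4).
H-23 present → K-9 forms (Rx 9).
K-9, P-79, and S-52 present → Z-6 forms (Rx 6).

Yes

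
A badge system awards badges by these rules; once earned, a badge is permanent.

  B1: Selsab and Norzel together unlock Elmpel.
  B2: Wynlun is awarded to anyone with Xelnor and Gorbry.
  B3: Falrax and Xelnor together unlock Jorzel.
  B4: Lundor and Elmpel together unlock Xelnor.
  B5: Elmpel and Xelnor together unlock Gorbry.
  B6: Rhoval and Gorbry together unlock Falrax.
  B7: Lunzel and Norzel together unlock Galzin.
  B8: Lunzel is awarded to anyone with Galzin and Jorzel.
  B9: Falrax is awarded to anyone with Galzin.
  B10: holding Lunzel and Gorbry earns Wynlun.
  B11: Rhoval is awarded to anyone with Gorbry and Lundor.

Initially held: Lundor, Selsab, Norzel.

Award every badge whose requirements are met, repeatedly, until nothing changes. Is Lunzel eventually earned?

Lunzel would need Galzin and Jorzel (B8), but Galzin is never earned.

No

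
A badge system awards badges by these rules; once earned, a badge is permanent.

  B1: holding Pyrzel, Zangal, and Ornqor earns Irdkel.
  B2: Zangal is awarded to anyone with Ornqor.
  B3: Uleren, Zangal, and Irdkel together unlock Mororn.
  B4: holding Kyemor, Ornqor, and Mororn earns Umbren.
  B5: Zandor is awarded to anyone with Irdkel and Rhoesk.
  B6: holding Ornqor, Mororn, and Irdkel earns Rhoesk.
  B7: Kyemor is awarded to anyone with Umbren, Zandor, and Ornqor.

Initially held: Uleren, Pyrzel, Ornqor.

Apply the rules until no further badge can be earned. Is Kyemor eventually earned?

Kyemor would need Umbren, Zandor, and Ornqor (B7), but Umbren is never earned.

No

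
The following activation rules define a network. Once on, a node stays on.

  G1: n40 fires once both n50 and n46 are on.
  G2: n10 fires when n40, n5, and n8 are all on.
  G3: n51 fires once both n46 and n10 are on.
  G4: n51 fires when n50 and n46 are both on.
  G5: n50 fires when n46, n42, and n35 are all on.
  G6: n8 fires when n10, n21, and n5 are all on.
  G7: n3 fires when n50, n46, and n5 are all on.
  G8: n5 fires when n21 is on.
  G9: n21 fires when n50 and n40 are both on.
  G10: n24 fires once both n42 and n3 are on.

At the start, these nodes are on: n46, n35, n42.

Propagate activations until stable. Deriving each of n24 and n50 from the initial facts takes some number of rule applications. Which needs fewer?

n50: G5: n46, n42, and n35 on → n50 on. [1 rule application]
n24: G5: n46, n42, and n35 on → n50 on. G1: n50 and n46 on → n40 on. n50 and n40 are on, so n21 fires (G9). n21 is on, so n5 fires (G8). n50, n46, and n5 are on, so n3 fires (G7). G10: n42 and n3 on → n24 on. [6 rule applications]
n50 needs fewer.

n50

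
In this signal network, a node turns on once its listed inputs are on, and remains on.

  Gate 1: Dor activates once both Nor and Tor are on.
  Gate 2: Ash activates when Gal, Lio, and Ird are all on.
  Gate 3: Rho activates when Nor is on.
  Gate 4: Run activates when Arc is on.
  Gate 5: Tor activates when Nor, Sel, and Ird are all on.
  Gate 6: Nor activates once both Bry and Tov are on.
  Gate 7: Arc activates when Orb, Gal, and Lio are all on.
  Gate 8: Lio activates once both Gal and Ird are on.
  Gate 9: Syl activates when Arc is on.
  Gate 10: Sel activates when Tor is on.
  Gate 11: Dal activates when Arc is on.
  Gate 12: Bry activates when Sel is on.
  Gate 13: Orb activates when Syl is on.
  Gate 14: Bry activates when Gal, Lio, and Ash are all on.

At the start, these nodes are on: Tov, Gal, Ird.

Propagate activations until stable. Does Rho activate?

Yes

Gal and Ird are on, so Lio activates (Gate 8).
Gal, Lio, and Ird are on, so Ash activates (Gate 2).
Gal, Lio, and Ash are on, so Bry activates (Gate 14).
Bry and Tov are on, so Nor activates (Gate 6).
Gate 3: Nor on → Rho on.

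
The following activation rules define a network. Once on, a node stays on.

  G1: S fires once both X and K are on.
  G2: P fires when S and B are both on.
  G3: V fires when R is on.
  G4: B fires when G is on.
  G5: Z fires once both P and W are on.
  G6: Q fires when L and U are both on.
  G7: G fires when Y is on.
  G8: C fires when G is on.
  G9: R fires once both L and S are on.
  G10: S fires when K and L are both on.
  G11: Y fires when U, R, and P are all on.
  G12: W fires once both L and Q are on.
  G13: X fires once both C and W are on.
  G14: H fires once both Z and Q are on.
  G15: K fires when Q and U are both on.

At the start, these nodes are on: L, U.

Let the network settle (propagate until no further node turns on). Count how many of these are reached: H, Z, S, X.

L and U are on, so Q fires (G6).
G15: Q and U on → K on.
G10: K and L on → S on.
H would need Z and Q (G14), but Z never turns on.
Z would need P and W (G5), but P never turns on.
S: reached.
X would need C and W (G13), but C never turns on.
Reached: S — 1 of the 4.

1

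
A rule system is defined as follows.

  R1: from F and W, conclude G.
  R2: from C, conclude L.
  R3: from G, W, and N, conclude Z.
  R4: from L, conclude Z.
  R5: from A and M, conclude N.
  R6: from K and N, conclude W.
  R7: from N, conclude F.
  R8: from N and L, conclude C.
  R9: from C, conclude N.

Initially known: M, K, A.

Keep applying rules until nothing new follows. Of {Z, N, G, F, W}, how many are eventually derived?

A and M hold, so N follows (R5).
N holds, so F follows (R7).
K and N hold, so W follows (R6).
From F and W, R1 gives G.
G, W, and N hold, so Z follows (R3).
Z: reached.
N: reached.
G: reached.
F: reached.
W: reached.
All 5 are reached.

5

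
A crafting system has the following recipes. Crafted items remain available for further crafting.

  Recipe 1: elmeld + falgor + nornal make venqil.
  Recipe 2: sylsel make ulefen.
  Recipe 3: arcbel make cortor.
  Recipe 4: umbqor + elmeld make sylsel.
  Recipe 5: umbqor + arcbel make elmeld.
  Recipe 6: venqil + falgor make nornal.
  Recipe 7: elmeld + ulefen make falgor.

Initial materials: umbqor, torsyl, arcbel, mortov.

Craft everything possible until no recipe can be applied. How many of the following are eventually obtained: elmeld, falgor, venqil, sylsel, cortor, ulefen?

arcbel → cortor (Recipe 3).
umbqor + arcbel → elmeld (Recipe 5).
umbqor + elmeld → sylsel (Recipe 4).
Using Recipe 2, sylsel makes ulefen.
elmeld + ulefen → falgor (Recipe 7).
elmeld: reached.
falgor: reached.
venqil would need elmeld, falgor, and nornal (Recipe 1), but nornal is never obtained.
sylsel: reached.
cortor: reached.
ulefen: reached.
Reached: elmeld, falgor, sylsel, cortor, and ulefen — 5 of the 6.

5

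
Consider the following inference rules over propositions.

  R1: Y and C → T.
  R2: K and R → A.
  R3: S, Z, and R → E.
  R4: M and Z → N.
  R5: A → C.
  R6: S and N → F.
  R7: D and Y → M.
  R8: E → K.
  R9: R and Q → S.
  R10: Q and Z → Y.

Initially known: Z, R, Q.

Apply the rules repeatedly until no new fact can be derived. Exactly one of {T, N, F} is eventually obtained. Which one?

T

R and Q hold, so S follows (R9).
From Q and Z, R10 gives Y.
S, Z, and R hold, so E follows (R3).
E holds, so K follows (R8).
From K and R, R2 gives A.
From A, R5 gives C.
Y and C hold, so T follows (R1).
N would need M and Z (R4), but M is never established. F would need S and N (R6), but N is never established.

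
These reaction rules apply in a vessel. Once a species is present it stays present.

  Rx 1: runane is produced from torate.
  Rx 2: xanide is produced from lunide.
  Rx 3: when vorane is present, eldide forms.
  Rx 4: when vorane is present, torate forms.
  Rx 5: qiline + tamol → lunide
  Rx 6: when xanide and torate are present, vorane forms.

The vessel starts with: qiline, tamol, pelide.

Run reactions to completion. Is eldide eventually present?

No

eldide would need vorane (Rx 3), but vorane never forms.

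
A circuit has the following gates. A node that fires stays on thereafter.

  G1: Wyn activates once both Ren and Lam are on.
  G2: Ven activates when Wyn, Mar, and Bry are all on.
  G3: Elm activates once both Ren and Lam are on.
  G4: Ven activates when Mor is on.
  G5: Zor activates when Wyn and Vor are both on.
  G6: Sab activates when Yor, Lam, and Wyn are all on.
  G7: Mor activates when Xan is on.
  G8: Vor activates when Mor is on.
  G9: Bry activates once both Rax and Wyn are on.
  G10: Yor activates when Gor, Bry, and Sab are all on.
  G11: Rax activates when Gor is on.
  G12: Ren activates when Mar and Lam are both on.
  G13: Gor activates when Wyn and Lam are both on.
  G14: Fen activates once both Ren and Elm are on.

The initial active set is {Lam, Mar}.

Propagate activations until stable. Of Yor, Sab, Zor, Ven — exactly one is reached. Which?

G12: Mar and Lam on → Ren on.
Ren and Lam are on, so Wyn activates (G1).
G13: Wyn and Lam on → Gor on.
G11: Gor on → Rax on.
G9: Rax and Wyn on → Bry on.
G2: Wyn, Mar, and Bry on → Ven on.
Yor would need Gor, Bry, and Sab (G10), but Sab never turns on. Sab would need Yor, Lam, and Wyn (G6), but Yor never turns on. Zor would need Wyn and Vor (G5), but Vor never turns on.

Ven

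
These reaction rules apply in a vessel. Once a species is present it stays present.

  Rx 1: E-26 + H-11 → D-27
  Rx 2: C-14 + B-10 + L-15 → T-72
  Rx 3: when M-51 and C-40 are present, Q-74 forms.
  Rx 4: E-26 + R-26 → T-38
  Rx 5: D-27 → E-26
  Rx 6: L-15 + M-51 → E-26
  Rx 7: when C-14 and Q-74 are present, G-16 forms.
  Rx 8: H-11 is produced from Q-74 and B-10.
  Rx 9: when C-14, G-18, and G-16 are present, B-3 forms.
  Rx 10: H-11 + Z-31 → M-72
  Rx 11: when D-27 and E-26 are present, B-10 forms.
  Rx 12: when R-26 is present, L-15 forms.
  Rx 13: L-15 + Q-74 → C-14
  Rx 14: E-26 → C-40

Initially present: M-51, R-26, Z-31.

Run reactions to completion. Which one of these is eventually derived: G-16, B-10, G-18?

G-16

R-26 present → L-15 forms (Rx 12).
L-15 and M-51 present → E-26 forms (Rx 6).
E-26 present → C-40 forms (Rx 14).
M-51 and C-40 present → Q-74 forms (Rx 3).
L-15 and Q-74 present → C-14 forms (Rx 13).
C-14 and Q-74 present → G-16 forms (Rx 7).
No rule produces G-18, and it is not given. B-10 would need D-27 and E-26 (Rx 11), but D-27 never forms.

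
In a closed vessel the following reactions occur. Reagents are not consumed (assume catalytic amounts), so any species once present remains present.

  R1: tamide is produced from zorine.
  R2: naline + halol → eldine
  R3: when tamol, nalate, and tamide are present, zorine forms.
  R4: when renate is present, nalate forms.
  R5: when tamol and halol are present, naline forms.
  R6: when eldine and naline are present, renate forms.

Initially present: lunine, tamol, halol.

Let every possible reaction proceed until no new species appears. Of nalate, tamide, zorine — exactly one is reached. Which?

tamol and halol present → naline forms (R5).
naline and halol present → eldine forms (R2).
eldine and naline present → renate forms (R6).
renate present → nalate forms (R4).
zorine would need tamol, nalate, and tamide (R3), but tamide never forms. tamide would need zorine (R1), but zorine never forms.

nalate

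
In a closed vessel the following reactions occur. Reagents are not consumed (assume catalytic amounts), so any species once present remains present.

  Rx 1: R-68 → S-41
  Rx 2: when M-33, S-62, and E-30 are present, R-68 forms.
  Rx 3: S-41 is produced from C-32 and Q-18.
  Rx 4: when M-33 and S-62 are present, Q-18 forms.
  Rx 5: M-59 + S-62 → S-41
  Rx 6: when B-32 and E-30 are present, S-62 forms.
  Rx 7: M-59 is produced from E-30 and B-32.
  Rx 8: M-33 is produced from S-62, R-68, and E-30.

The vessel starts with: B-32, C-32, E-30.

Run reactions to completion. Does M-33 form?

No

M-33 would need S-62, R-68, and E-30 (Rx 8), but R-68 never forms.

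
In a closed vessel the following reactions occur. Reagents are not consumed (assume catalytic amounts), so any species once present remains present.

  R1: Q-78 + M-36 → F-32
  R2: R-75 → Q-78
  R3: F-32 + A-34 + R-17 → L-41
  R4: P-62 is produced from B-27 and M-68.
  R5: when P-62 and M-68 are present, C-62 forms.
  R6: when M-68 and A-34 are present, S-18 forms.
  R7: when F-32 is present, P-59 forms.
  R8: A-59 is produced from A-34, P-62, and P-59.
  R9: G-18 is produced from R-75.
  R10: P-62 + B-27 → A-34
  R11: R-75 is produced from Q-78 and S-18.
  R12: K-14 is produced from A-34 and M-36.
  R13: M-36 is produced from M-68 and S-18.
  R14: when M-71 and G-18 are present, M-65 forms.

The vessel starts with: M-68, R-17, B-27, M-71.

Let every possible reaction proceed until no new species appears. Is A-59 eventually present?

A-59 would need A-34, P-62, and P-59 (R8), but P-59 never forms.

No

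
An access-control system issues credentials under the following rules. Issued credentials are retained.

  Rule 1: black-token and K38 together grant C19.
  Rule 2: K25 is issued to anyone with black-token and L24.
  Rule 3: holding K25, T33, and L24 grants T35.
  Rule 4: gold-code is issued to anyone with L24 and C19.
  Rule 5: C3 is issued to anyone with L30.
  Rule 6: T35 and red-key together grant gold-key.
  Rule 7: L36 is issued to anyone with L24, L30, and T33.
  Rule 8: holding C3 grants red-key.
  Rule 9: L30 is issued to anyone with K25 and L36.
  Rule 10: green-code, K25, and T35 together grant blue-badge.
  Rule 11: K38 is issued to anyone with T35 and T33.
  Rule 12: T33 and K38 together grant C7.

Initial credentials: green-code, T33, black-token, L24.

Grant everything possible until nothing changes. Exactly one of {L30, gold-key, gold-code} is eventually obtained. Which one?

gold-code

Holding black-token and L24 grants K25 (Rule 2).
Holding K25, T33, and L24 grants T35 (Rule 3).
Holding T35 and T33 grants K38 (Rule 11).
Holding black-token and K38 grants C19 (Rule 1).
Holding L24 and C19 grants gold-code (Rule 4).
gold-key would need T35 and red-key (Rule 6), but red-key is never granted. L30 would need K25 and L36 (Rule 9), but L36 is never granted.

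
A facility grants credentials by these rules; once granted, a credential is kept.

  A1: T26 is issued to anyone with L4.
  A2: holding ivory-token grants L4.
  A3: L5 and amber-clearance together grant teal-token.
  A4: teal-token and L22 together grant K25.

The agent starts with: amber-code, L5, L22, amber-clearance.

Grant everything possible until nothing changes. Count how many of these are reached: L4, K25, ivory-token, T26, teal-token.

Holding L5 and amber-clearance grants teal-token (A3).
Holding teal-token and L22 grants K25 (A4).
L4 would need ivory-token (A2), but ivory-token is never granted.
K25: reached.
No rule produces ivory-token, and it is not given.
T26 would need L4 (A1), but L4 is never granted.
teal-token: reached.
Reached: K25 and teal-token — 2 of the 5.

2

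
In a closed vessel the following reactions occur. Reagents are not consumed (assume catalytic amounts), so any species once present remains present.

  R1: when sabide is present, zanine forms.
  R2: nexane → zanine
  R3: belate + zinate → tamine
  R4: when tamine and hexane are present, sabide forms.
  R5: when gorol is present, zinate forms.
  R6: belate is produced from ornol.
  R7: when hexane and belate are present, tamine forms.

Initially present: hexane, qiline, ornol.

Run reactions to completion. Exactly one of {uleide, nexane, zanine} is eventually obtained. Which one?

ornol present → belate forms (R6).
hexane and belate present → tamine forms (R7).
tamine and hexane present → sabide forms (R4).
sabide present → zanine forms (R1).
No rule produces uleide, and it is not given. No rule produces nexane, and it is not given.

zanine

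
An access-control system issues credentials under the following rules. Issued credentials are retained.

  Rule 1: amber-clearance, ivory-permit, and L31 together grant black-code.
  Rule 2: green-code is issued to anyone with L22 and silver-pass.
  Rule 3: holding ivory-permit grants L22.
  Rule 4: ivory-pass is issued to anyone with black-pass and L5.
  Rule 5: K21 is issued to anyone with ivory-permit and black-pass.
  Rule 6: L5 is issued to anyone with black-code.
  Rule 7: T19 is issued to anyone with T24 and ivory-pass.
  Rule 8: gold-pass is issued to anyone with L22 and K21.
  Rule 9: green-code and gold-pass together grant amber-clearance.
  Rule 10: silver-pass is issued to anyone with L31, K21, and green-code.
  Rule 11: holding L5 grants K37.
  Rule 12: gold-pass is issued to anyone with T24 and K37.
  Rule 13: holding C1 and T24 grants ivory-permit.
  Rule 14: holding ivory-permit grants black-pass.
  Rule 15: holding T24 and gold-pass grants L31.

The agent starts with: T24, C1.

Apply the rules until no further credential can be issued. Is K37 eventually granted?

K37 would need L5 (Rule 11), but L5 is never granted.

No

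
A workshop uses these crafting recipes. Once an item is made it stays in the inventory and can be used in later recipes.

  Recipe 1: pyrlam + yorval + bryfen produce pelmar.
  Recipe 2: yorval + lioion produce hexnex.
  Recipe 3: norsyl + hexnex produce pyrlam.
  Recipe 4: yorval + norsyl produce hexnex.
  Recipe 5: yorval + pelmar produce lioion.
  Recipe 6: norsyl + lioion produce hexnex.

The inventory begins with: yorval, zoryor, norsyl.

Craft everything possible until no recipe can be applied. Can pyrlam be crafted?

Yes

Using Recipe 4, yorval and norsyl make hexnex.
Using Recipe 3, norsyl and hexnex make pyrlam.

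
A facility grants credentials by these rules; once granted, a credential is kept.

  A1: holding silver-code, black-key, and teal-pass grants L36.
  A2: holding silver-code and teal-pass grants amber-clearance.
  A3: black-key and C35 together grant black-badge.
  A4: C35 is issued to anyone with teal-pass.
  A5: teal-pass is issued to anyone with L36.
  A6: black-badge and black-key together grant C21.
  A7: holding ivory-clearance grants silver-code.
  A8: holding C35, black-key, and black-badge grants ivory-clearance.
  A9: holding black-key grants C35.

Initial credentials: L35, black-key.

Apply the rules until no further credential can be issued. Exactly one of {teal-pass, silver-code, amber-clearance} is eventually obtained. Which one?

silver-code

Holding black-key grants C35 (A9).
Holding black-key and C35 grants black-badge (A3).
Holding C35, black-key, and black-badge grants ivory-clearance (A8).
Holding ivory-clearance grants silver-code (A7).
amber-clearance would need silver-code and teal-pass (A2), but teal-pass is never granted. teal-pass would need L36 (A5), but L36 is never granted.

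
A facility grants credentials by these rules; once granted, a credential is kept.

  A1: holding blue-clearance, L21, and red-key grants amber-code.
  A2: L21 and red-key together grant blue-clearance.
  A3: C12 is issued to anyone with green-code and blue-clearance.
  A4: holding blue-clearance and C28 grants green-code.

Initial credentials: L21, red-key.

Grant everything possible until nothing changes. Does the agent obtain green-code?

No

green-code would need blue-clearance and C28 (A4), but C28 is never granted.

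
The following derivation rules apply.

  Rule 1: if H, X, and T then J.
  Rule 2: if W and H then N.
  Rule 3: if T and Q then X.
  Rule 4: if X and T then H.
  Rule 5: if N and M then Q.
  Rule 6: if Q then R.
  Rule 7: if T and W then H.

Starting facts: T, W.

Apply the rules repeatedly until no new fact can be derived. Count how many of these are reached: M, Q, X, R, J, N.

1

T and W hold, so H follows (Rule 7).
W and H hold, so N follows (Rule 2).
No rule produces M, and it is not given.
Q would need N and M (Rule 5), but M is never established.
X would need T and Q (Rule 3), but Q is never established.
R would need Q (Rule 6), but Q is never established.
J would need H, X, and T (Rule 1), but X is never established.
N: reached.
Reached: N — 1 of the 6.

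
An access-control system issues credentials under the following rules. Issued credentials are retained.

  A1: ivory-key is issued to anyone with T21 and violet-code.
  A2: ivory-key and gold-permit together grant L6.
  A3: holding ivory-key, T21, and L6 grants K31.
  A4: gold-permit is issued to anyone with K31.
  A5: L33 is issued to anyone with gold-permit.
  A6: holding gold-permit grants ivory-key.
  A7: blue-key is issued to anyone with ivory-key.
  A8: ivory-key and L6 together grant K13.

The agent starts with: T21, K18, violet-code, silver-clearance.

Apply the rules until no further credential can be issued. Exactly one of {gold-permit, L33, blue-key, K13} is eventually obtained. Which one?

Holding T21 and violet-code grants ivory-key (A1).
Holding ivory-key grants blue-key (A7).
K13 would need ivory-key and L6 (A8), but L6 is never granted. gold-permit would need K31 (A4), but K31 is never granted. L33 would need gold-permit (A5), but gold-permit is never granted.

blue-key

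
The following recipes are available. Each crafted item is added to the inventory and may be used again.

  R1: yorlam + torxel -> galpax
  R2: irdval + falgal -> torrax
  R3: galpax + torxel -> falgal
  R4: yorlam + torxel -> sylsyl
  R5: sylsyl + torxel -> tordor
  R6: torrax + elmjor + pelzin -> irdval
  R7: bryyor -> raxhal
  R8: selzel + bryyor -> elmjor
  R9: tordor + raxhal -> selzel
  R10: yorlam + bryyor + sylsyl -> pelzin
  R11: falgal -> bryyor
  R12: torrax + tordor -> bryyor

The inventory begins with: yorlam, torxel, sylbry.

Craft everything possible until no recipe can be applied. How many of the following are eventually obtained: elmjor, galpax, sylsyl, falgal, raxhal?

5

yorlam + torxel -> galpax (R1).
Using R4, yorlam and torxel make sylsyl.
Using R3, galpax and torxel make falgal.
sylsyl + torxel -> tordor (R5).
Using R11, falgal makes bryyor.
Using R7, bryyor makes raxhal.
Using R9, tordor and raxhal make selzel.
selzel + bryyor -> elmjor (R8).
elmjor: reached.
galpax: reached.
sylsyl: reached.
falgal: reached.
raxhal: reached.
All 5 are reached.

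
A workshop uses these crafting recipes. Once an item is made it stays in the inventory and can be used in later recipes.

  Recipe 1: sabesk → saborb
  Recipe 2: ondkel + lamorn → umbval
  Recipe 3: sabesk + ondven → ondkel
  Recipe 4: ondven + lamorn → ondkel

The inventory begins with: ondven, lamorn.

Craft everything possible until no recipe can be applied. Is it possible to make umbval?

Yes

Using Recipe 4, ondven and lamorn make ondkel.
ondkel + lamorn → umbval (Recipe 2).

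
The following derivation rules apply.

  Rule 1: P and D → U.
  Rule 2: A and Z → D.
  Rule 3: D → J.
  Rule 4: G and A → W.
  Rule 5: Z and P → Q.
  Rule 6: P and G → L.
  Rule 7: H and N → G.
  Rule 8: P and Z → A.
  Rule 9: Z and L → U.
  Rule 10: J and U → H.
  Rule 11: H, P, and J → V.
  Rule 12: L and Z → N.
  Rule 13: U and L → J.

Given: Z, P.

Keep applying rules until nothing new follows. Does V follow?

P and Z hold, so A follows (Rule 8).
A and Z hold, so D follows (Rule 2).
P and D hold, so U follows (Rule 1).
From D, Rule 3 gives J.
J and U hold, so H follows (Rule 10).
From H, P, and J, Rule 11 gives V.

Yes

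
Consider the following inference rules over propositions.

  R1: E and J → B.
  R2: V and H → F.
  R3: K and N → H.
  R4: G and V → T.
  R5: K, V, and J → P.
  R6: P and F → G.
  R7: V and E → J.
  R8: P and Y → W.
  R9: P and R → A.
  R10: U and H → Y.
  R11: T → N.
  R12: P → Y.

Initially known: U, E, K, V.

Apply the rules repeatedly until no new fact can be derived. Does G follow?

G would need P and F (R6), but F is never established.

No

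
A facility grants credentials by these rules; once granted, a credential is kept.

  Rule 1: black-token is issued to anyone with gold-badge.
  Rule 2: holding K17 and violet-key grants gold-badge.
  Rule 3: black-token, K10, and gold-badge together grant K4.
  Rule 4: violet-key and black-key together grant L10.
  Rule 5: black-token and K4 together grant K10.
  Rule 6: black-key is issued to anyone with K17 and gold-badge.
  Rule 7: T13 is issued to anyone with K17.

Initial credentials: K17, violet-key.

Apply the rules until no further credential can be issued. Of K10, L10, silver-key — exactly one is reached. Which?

L10

Holding K17 and violet-key grants gold-badge (Rule 2).
Holding K17 and gold-badge grants black-key (Rule 6).
Holding violet-key and black-key grants L10 (Rule 4).
No rule produces silver-key, and it is not given. K10 would need black-token and K4 (Rule 5), but K4 is never granted.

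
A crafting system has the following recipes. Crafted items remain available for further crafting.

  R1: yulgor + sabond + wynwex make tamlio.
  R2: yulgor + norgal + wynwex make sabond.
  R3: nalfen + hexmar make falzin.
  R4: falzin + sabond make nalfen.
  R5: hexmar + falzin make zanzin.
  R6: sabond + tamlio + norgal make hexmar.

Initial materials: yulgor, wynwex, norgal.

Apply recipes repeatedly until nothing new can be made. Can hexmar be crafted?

Yes

yulgor + norgal + wynwex → sabond (R2).
Using R1, yulgor, sabond, and wynwex make tamlio.
Using R6, sabond, tamlio, and norgal make hexmar.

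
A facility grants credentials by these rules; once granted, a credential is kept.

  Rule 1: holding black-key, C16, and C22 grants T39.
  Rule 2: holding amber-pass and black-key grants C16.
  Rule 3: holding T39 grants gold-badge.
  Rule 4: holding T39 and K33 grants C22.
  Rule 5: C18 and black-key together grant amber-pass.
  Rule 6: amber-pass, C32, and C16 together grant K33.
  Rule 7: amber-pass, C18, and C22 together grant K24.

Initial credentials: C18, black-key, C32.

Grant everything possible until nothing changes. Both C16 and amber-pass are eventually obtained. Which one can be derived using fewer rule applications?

amber-pass: Holding C18 and black-key grants amber-pass (Rule 5). [1 rule application]
C16: Holding C18 and black-key grants amber-pass (Rule 5). Holding amber-pass and black-key grants C16 (Rule 2). [2 rule applications]
amber-pass needs fewer.

amber-pass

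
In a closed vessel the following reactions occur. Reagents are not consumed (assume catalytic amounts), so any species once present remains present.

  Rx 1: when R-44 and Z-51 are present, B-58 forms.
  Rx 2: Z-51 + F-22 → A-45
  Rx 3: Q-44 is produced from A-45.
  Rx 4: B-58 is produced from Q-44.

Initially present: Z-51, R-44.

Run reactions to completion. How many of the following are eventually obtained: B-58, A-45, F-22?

1

R-44 and Z-51 present → B-58 forms (Rx 1).
B-58: reached.
A-45 would need Z-51 and F-22 (Rx 2), but F-22 never forms.
No rule produces F-22, and it is not given.
Reached: B-58 — 1 of the 3.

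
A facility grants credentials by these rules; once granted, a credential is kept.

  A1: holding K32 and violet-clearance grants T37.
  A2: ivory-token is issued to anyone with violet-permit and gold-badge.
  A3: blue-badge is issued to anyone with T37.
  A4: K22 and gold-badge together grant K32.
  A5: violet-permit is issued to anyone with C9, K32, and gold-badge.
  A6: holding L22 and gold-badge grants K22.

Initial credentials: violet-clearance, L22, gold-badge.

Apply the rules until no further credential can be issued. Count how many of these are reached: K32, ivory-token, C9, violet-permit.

1

Holding L22 and gold-badge grants K22 (A6).
Holding K22 and gold-badge grants K32 (A4).
K32: reached.
ivory-token would need violet-permit and gold-badge (A2), but violet-permit is never granted.
No rule produces C9, and it is not given.
violet-permit would need C9, K32, and gold-badge (A5), but C9 is never granted.
Reached: K32 — 1 of the 4.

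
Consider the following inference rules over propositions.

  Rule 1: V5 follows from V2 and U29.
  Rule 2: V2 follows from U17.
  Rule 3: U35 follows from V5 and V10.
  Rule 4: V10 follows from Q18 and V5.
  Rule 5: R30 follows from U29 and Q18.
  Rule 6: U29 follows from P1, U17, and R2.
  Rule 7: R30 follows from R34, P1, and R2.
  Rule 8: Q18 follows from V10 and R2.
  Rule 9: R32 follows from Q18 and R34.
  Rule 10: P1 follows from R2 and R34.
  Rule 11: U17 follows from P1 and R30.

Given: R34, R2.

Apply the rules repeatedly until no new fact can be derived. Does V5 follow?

R2 and R34 hold, so P1 follows (Rule 10).
From R34, P1, and R2, Rule 7 gives R30.
P1 and R30 hold, so U17 follows (Rule 11).
U17 holds, so V2 follows (Rule 2).
From P1, U17, and R2, Rule 6 gives U29.
V2 and U29 hold, so V5 follows (Rule 1).

Yes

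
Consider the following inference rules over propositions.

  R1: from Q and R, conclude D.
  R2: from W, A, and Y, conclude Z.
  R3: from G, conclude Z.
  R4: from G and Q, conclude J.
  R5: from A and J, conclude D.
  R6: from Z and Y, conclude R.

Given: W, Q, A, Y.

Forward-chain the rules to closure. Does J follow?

J would need G and Q (R4), but G is never established.

No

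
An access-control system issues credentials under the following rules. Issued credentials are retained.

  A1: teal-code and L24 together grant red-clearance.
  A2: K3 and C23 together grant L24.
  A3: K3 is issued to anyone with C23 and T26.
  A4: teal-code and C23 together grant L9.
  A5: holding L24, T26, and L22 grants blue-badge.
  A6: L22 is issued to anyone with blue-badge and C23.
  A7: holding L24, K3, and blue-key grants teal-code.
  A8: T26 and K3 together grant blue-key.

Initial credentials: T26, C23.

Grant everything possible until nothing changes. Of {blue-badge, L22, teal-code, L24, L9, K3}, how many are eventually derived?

4

Holding C23 and T26 grants K3 (A3).
Holding K3 and C23 grants L24 (A2).
Holding T26 and K3 grants blue-key (A8).
Holding L24, K3, and blue-key grants teal-code (A7).
Holding teal-code and C23 grants L9 (A4).
blue-badge would need L24, T26, and L22 (A5), but L22 is never granted.
L22 would need blue-badge and C23 (A6), but blue-badge is never granted.
teal-code: reached.
L24: reached.
L9: reached.
K3: reached.
Reached: teal-code, L24, L9, and K3 — 4 of the 6.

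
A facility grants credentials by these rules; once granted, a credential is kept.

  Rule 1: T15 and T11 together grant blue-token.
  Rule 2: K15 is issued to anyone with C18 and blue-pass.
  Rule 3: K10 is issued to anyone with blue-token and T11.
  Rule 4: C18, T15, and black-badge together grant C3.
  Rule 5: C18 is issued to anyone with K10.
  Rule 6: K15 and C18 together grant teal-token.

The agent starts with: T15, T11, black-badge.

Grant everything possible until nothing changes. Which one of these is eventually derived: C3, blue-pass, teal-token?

Holding T15 and T11 grants blue-token (Rule 1).
Holding blue-token and T11 grants K10 (Rule 3).
Holding K10 grants C18 (Rule 5).
Holding C18, T15, and black-badge grants C3 (Rule 4).
No rule produces blue-pass, and it is not given. teal-token would need K15 and C18 (Rule 6), but K15 is never granted.

C3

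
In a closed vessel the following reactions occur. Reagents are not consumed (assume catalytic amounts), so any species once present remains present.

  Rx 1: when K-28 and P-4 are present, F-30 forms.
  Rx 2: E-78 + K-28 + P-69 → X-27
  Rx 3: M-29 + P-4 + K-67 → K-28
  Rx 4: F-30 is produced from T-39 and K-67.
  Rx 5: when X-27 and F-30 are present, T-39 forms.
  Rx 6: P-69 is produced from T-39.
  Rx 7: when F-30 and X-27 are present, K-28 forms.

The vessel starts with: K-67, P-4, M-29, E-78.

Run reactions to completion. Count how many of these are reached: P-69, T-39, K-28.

1

M-29, P-4, and K-67 present → K-28 forms (Rx 3).
P-69 would need T-39 (Rx 6), but T-39 never forms.
T-39 would need X-27 and F-30 (Rx 5), but X-27 never forms.
K-28: reached.
Reached: K-28 — 1 of the 3.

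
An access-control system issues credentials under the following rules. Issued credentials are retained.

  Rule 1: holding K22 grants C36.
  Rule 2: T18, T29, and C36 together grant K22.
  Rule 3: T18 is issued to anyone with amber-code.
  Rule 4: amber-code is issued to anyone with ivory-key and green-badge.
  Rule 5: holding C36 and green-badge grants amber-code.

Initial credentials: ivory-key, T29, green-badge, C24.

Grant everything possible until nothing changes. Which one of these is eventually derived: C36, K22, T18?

Holding ivory-key and green-badge grants amber-code (Rule 4).
Holding amber-code grants T18 (Rule 3).
C36 would need K22 (Rule 1), but K22 is never granted. K22 would need T18, T29, and C36 (Rule 2), but C36 is never granted.

T18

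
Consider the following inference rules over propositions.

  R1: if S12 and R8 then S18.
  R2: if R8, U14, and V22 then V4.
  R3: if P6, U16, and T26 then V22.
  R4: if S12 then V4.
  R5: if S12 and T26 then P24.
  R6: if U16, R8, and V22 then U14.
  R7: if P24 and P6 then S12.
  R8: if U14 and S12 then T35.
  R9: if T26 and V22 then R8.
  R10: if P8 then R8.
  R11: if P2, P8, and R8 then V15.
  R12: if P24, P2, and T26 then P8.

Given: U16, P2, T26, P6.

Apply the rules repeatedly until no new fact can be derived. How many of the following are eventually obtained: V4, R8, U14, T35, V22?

4

P6, U16, and T26 hold, so V22 follows (R3).
From T26 and V22, R9 gives R8.
From U16, R8, and V22, R6 gives U14.
From R8, U14, and V22, R2 gives V4.
V4: reached.
R8: reached.
U14: reached.
T35 would need U14 and S12 (R8), but S12 is never established.
V22: reached.
Reached: V4, R8, U14, and V22 — 4 of the 5.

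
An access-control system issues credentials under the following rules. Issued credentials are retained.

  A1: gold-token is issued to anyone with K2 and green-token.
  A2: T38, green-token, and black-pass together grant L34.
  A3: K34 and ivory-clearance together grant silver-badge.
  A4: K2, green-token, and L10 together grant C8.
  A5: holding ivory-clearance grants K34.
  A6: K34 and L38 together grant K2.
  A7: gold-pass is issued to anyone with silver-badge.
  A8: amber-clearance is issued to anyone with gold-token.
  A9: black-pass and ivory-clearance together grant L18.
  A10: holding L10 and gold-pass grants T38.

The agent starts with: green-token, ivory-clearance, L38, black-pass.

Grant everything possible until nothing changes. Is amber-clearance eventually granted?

Yes

Holding ivory-clearance grants K34 (A5).
Holding K34 and L38 grants K2 (A6).
Holding K2 and green-token grants gold-token (A1).
Holding gold-token grants amber-clearance (A8).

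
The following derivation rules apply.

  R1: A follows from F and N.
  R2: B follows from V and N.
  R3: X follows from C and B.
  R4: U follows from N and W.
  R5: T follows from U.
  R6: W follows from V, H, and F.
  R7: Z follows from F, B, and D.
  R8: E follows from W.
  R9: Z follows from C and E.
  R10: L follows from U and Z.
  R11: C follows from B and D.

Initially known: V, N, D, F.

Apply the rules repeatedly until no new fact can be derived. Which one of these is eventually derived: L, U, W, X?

V and N hold, so B follows (R2).
From B and D, R11 gives C.
From C and B, R3 gives X.
L would need U and Z (R10), but U is never established. W would need V, H, and F (R6), but H is never established. U would need N and W (R4), but W is never established.

X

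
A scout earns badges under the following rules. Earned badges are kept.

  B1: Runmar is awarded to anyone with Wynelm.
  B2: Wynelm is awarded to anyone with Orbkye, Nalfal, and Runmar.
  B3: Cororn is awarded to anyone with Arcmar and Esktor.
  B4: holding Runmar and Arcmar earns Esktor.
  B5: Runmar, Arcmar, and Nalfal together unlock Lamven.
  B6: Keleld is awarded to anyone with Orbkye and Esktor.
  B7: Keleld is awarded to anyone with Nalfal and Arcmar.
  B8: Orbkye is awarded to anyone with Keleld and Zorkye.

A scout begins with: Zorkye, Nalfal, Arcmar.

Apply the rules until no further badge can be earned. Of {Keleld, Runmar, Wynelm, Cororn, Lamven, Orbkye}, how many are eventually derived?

With Nalfal and Arcmar, Keleld is earned (B7).
With Keleld and Zorkye, Orbkye is earned (B8).
Keleld: reached.
Runmar would need Wynelm (B1), but Wynelm is never earned.
Wynelm would need Orbkye, Nalfal, and Runmar (B2), but Runmar is never earned.
Cororn would need Arcmar and Esktor (B3), but Esktor is never earned.
Lamven would need Runmar, Arcmar, and Nalfal (B5), but Runmar is never earned.
Orbkye: reached.
Reached: Keleld and Orbkye — 2 of the 6.

2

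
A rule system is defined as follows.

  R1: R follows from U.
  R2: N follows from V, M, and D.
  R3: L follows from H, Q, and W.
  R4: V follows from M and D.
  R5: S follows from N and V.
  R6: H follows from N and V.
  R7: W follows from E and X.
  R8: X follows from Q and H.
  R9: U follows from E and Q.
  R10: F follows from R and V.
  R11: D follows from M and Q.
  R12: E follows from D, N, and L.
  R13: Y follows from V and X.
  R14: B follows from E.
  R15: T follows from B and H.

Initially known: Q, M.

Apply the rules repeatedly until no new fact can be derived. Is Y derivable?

From M and Q, R11 gives D.
M and D hold, so V follows (R4).
From V, M, and D, R2 gives N.
From N and V, R6 gives H.
Q and H hold, so X follows (R8).
V and X hold, so Y follows (R13).

Yes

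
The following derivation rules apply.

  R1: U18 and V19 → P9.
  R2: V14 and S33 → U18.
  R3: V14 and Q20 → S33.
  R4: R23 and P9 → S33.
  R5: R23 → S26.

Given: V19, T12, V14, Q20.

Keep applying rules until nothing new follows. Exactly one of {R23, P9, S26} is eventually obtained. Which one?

From V14 and Q20, R3 gives S33.
V14 and S33 hold, so U18 follows (R2).
U18 and V19 hold, so P9 follows (R1).
S26 would need R23 (R5), but R23 is never established. No rule produces R23, and it is not given.

P9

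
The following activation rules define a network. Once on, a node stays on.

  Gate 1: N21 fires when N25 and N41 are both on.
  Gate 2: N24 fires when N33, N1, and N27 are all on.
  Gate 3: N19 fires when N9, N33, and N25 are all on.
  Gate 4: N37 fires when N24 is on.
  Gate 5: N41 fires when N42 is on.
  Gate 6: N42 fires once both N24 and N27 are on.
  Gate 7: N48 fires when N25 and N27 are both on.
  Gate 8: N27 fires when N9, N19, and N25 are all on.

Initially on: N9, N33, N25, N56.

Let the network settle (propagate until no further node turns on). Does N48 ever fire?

Yes

Gate 3: N9, N33, and N25 on → N19 on.
N9, N19, and N25 are on, so N27 fires (Gate 8).
Gate 7: N25 and N27 on → N48 on.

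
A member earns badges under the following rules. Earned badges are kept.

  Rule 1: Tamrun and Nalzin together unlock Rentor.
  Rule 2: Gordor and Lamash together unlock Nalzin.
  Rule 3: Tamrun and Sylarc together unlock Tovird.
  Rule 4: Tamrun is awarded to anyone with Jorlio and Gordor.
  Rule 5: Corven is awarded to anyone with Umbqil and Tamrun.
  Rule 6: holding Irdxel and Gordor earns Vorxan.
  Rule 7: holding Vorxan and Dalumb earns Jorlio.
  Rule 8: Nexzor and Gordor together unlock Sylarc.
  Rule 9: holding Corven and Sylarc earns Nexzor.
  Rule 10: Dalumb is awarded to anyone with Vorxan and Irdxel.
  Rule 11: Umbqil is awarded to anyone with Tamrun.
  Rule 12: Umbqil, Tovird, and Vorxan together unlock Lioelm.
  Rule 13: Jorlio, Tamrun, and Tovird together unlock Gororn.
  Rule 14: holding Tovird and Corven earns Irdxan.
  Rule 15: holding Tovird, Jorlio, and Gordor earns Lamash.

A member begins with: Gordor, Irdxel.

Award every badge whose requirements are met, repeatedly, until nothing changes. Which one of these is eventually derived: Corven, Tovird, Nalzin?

With Irdxel and Gordor, Vorxan is earned (Rule 6).
With Vorxan and Irdxel, Dalumb is earned (Rule 10).
With Vorxan and Dalumb, Jorlio is earned (Rule 7).
With Jorlio and Gordor, Tamrun is earned (Rule 4).
With Tamrun, Umbqil is earned (Rule 11).
With Umbqil and Tamrun, Corven is earned (Rule 5).
Tovird would need Tamrun and Sylarc (Rule 3), but Sylarc is never earned. Nalzin would need Gordor and Lamash (Rule 2), but Lamash is never earned.

Corven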